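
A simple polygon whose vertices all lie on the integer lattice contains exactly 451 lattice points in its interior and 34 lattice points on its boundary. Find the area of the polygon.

467

By Pick's theorem, A = I + B/2 − 1 = 451 + 34/2 − 1 = 467.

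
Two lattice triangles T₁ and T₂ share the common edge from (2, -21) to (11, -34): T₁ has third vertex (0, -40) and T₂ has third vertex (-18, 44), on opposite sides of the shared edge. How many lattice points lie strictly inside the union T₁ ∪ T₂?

The union is the simple quadrilateral with vertices (2, -21), (0, -40), (11, -34), (-18, 44) in order.
Using the shoelace formula, 2A = |[2·(-40) − 0·(-21)] + [0·(-34) − 11·(-40)] + [11·44 − (-18)·(-34)] + [(-18)·(-21) − 2·44]| = 522, so the area is 261.
The number of boundary lattice points is Σ gcd(|Δx|,|Δy|) = gcd(2,19) + gcd(11,6) + gcd(29,78) + gcd(20,65) = 1+1+1+5 = 8.
By Pick's theorem I = A − B/2 + 1 = 261 − 8/2 + 1 = 258.

258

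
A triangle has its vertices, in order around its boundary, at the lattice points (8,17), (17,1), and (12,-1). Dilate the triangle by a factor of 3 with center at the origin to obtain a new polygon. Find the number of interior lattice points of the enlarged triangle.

436

Using the shoelace formula, 2A = |(8·1 − 17·17) + (17·(-1) − 12·1) + (12·17 − 8·(-1))| = 98, so the area is 49.
Along each edge there are gcd(|Δx|,|Δy|)+1 lattice points, so counting each shared vertex once the boundary has gcd(9,16) + gcd(5,2) + gcd(4,18) = 1+1+2 = 4.
Scaling by 3 multiplies the area by 3² = 9 (so the new area is 441) and multiplies the boundary lattice-point count by 3, giving 12.
By Pick's theorem, the interior count of the dilated polygon is 441 − 12/2 + 1 = 436.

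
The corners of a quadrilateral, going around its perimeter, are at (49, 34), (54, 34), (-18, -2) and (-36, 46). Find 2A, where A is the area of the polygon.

4044

By the shoelace formula, twice the signed area is |(49·34 − 54·34) + (54·(-2) − (-18)·34) + ((-18)·46 − (-36)·(-2)) + ((-36)·34 − 49·46)| = 4044, so the area is 2022.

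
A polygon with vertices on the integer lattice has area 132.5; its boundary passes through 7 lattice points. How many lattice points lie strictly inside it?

130

Pick's theorem A = I + B/2 − 1 rearranges to I = A − B/2 + 1 = 132.5 − 7/2 + 1 = 130.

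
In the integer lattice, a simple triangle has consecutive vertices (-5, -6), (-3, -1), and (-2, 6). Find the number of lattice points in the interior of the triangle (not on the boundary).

3

Using the shoelace formula, 2A = |[(-5)·(-1) − (-3)·(-6)] + [(-3)·6 − (-2)·(-1)] + [(-2)·(-6) − (-5)·6]| = 9, so the area is 4.5.
Summing gcd(|Δx|,|Δy|) over the edges gives the boundary count: gcd(2,5) + gcd(1,7) + gcd(3,12) = 1+1+3 = 5.
By Pick's theorem A = I + B/2 − 1, so I = 4.5 − 5/2 + 1 = 3.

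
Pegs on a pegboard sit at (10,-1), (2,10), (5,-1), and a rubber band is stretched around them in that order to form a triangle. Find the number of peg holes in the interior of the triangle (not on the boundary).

By the shoelace formula, twice the signed area is |[10·10 − 2·(-1)] + [2·(-1) − 5·10] + [5·(-1) − 10·(-1)]| = 55, so the area is 55/2.
Along each edge there are gcd(|Δx|,|Δy|)+1 lattice points, so counting each shared vertex once the boundary has gcd(8,11) + gcd(3,11) + gcd(5,0) = 1+1+5 = 7.
Pick's theorem gives I = A − B/2 + 1 = 55/2 − 7/2 + 1 = 25.

25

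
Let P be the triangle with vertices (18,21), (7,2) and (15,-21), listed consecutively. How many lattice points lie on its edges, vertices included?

Along each edge there are gcd(|Δx|,|Δy|)+1 lattice points, so counting each shared vertex once the boundary has gcd(11,19) + gcd(8,23) + gcd(3,42) = 1+1+3 = 5.

5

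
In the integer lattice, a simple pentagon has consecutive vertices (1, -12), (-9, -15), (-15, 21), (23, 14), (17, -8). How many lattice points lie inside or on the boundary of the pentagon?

The shoelace formula gives twice the area as |[1·(-15) − (-9)·(-12)] + [(-9)·21 − (-15)·(-15)] + [(-15)·14 − 23·21] + [23·(-8) − 17·14] + [17·(-12) − 1·(-8)]| = 1848, so the area is 924.
Summing gcd(|Δx|,|Δy|) over the edges gives the boundary count: gcd(10,3) + gcd(6,36) + gcd(38,7) + gcd(6,22) + gcd(16,4) = 1+6+1+2+4 = 14.
Pick's theorem gives I = A − B/2 + 1 = 924 − 14/2 + 1 = 918, so the closed region contains I + B = 918 + 14 = 932 lattice points.

932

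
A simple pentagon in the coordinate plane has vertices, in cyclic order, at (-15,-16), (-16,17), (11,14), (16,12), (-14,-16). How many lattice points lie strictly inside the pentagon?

556

The shoelace formula gives twice the area as |[(-15)·17 − (-16)·(-16)] + [(-16)·14 − 11·17] + [11·12 − 16·14] + [16·(-16) − (-14)·12] + [(-14)·(-16) − (-15)·(-16)]| = 1118, so the area is 559.
The number of boundary lattice points is Σ gcd(|Δx|,|Δy|) = gcd(1,33) + gcd(27,3) + gcd(5,2) + gcd(30,28) + gcd(1,0) = 1+3+1+2+1 = 8.
By Pick's theorem A = I + B/2 − 1, so I = 559 − 8/2 + 1 = 556.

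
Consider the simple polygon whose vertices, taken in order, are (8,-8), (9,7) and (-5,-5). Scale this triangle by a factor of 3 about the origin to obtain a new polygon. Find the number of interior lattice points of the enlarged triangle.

886

The shoelace formula gives twice the area as |[8·7 − 9·(-8)] + [9·(-5) − (-5)·7] + [(-5)·(-8) − 8·(-5)]| = 198, so the area is 99.
Summing gcd(|Δx|,|Δy|) over the edges gives the boundary count: gcd(1,15) + gcd(14,12) + gcd(13,3) = 1+2+1 = 4.
Scaling by 3 multiplies the area by 3² = 9 (so the new area is 891) and multiplies the boundary lattice-point count by 3, giving 12.
By Pick's theorem, the interior count of the dilated polygon is 891 − 12/2 + 1 = 886.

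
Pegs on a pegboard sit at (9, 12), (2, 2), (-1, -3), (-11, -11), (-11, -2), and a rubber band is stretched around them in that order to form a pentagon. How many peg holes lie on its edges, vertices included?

15

Summing gcd(|Δx|,|Δy|) over the edges gives the boundary count: gcd(7,10) + gcd(3,5) + gcd(10,8) + gcd(0,9) + gcd(20,14) = 1+1+2+9+2 = 15.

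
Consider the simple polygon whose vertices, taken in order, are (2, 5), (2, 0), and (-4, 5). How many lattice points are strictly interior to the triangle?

10

By the shoelace formula, twice the signed area is |(2·0 − 2·5) + (2·5 − (-4)·0) + ((-4)·5 − 2·5)| = 30, so the area is 15.
Summing gcd(|Δx|,|Δy|) over the edges gives the boundary count: gcd(0,5) + gcd(6,5) + gcd(6,0) = 5+1+6 = 12.
By Pick's theorem A = I + B/2 − 1, so I = 15 − 12/2 + 1 = 10.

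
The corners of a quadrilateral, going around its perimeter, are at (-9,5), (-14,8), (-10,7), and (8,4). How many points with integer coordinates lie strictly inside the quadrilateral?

Using the shoelace formula, 2A = |((-9)·8 − (-14)·5) + ((-14)·7 − (-10)·8) + ((-10)·4 − 8·7) + (8·5 − (-9)·4)| = 40, so the area is 20.
Summing gcd(|Δx|,|Δy|) over the edges gives the boundary count: gcd(5,3) + gcd(4,1) + gcd(18,3) + gcd(17,1) = 1+1+3+1 = 6.
Pick's theorem gives I = A − B/2 + 1 = 20 − 6/2 + 1 = 18.

18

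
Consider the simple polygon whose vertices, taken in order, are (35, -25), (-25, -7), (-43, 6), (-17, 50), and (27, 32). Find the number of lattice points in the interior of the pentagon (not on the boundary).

Using the shoelace formula, 2A = |[35·(-7) − (-25)·(-25)] + [(-25)·6 − (-43)·(-7)] + [(-43)·50 − (-17)·6] + [(-17)·32 − 27·50] + [27·(-25) − 35·32]| = 7058, so the area is 3529.
Summing gcd(|Δx|,|Δy|) over the edges gives the boundary count: gcd(60,18) + gcd(18,13) + gcd(26,44) + gcd(44,18) + gcd(8,57) = 6+1+2+2+1 = 12.
By Pick's theorem A = I + B/2 − 1, so I = 3529 − 12/2 + 1 = 3524.

3524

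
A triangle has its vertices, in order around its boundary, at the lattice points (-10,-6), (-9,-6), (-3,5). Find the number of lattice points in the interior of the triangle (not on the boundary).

5

Using the shoelace formula, 2A = |[(-10)·(-6) − (-9)·(-6)] + [(-9)·5 − (-3)·(-6)] + [(-3)·(-6) − (-10)·5]| = 11, so the area is 11/2.
Along each edge there are gcd(|Δx|,|Δy|)+1 lattice points, so counting each shared vertex once the boundary has gcd(1,0) + gcd(6,11) + gcd(7,11) = 1+1+1 = 3.
Pick's theorem gives I = A − B/2 + 1 = 11/2 − 3/2 + 1 = 5.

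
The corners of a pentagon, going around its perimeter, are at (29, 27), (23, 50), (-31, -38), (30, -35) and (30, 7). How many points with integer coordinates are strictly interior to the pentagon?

2776

Using the shoelace formula, 2A = |(29·50 − 23·27) + (23·(-38) − (-31)·50) + ((-31)·(-35) − 30·(-38)) + (30·7 − 30·(-35)) + (30·27 − 29·7)| = 5597, so the area is 5597/2.
Along each edge there are gcd(|Δx|,|Δy|)+1 lattice points, so counting each shared vertex once the boundary has gcd(6,23) + gcd(54,88) + gcd(61,3) + gcd(0,42) + gcd(1,20) = 1+2+1+42+1 = 47.
Pick's theorem gives I = A − B/2 + 1 = 5597/2 − 47/2 + 1 = 2776.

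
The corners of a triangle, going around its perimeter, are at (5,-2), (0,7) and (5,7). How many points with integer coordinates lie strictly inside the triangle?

16

By the shoelace formula, twice the signed area is |[5·7 − 0·(-2)] + [0·7 − 5·7] + [5·(-2) − 5·7]| = 45, so the area is 45/2.
The number of boundary lattice points is Σ gcd(|Δx|,|Δy|) = gcd(5,9) + gcd(5,0) + gcd(0,9) = 1+5+9 = 15.
Pick's theorem gives I = A − B/2 + 1 = 45/2 − 15/2 + 1 = 16.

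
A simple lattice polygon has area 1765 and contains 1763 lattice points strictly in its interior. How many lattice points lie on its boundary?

Pick's theorem gives A = I + B/2 − 1, so B = 2(A − I + 1) = 2(1765 − 1763 + 1) = 6.

6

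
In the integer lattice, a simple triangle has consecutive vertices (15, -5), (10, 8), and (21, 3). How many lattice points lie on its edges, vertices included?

Summing gcd(|Δx|,|Δy|) over the edges gives the boundary count: gcd(5,13) + gcd(11,5) + gcd(6,8) = 1+1+2 = 4.

4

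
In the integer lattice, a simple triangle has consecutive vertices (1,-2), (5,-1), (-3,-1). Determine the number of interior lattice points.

0

Using the shoelace formula, 2A = |(1·(-1) − 5·(-2)) + (5·(-1) − (-3)·(-1)) + ((-3)·(-2) − 1·(-1))| = 8, so the area is 4.
The number of boundary lattice points is Σ gcd(|Δx|,|Δy|) = gcd(4,1) + gcd(8,0) + gcd(4,1) = 1+8+1 = 10.
By Pick's theorem A = I + B/2 − 1, so I = 4 − 10/2 + 1 = 0.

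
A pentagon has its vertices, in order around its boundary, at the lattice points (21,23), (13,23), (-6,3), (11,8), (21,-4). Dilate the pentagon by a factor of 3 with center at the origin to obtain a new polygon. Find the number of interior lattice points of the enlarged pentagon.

By the shoelace formula, twice the signed area is |[21·23 − 13·23] + [13·3 − (-6)·23] + [(-6)·8 − 11·3] + [11·(-4) − 21·8] + [21·23 − 21·(-4)]| = 635, so the area is 635/2.
Along each edge there are gcd(|Δx|,|Δy|)+1 lattice points, so counting each shared vertex once the boundary has gcd(8,0) + gcd(19,20) + gcd(17,5) + gcd(10,12) + gcd(0,27) = 8+1+1+2+27 = 39.
Scaling by 3 multiplies the area by 3² = 9 (so the new area is 5715/2) and multiplies the boundary lattice-point count by 3, giving 117.
By Pick's theorem, the interior count of the dilated polygon is 5715/2 − 117/2 + 1 = 2800.

2800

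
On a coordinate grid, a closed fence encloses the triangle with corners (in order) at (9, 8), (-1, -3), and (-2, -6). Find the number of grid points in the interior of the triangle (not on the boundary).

The shoelace formula gives twice the area as |[9·(-3) − (-1)·8] + [(-1)·(-6) − (-2)·(-3)] + [(-2)·8 − 9·(-6)]| = 19, so the area is 9.5.
Along each edge there are gcd(|Δx|,|Δy|)+1 lattice points, so counting each shared vertex once the boundary has gcd(10,11) + gcd(1,3) + gcd(11,14) = 1+1+1 = 3.
By Pick's theorem A = I + B/2 − 1, so I = 9.5 − 3/2 + 1 = 9.

9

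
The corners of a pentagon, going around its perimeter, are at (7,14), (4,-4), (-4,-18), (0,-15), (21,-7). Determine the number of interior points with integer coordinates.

267

Using the shoelace formula, 2A = |[7·(-4) − 4·14] + [4·(-18) − (-4)·(-4)] + [(-4)·(-15) − 0·(-18)] + [0·(-7) − 21·(-15)] + [21·14 − 7·(-7)]| = 546, so the area is 273.
The number of boundary lattice points is Σ gcd(|Δx|,|Δy|) = gcd(3,18) + gcd(8,14) + gcd(4,3) + gcd(21,8) + gcd(14,21) = 3+2+1+1+7 = 14.
By Pick's theorem A = I + B/2 − 1, so I = 273 − 14/2 + 1 = 267.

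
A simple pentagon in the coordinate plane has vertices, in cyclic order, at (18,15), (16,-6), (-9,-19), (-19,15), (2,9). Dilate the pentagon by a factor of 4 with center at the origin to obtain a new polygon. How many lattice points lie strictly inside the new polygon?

Using the shoelace formula, 2A = |(18·(-6) − 16·15) + (16·(-19) − (-9)·(-6)) + ((-9)·15 − (-19)·(-19)) + ((-19)·9 − 2·15) + (2·15 − 18·9)| = 1535, so the area is 1535/2.
The number of boundary lattice points is Σ gcd(|Δx|,|Δy|) = gcd(2,21) + gcd(25,13) + gcd(10,34) + gcd(21,6) + gcd(16,6) = 1+1+2+3+2 = 9.
Scaling by 4 multiplies the area by 4² = 16 (so the new area is 12280) and multiplies the boundary lattice-point count by 4, giving 36.
By Pick's theorem, the interior count of the dilated polygon is 12280 − 36/2 + 1 = 12263.

12263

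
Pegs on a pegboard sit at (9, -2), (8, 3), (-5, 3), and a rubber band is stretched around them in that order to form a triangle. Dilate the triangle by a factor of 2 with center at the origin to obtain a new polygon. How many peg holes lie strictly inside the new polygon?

Using the shoelace formula, 2A = |[9·3 − 8·(-2)] + [8·3 − (-5)·3] + [(-5)·(-2) − 9·3]| = 65, so the area is 32.5.
Along each edge there are gcd(|Δx|,|Δy|)+1 lattice points, so counting each shared vertex once the boundary has gcd(1,5) + gcd(13,0) + gcd(14,5) = 1+13+1 = 15.
Scaling by 2 multiplies the area by 2² = 4 (so the new area is 130) and multiplies the boundary lattice-point count by 2, giving 30.
By Pick's theorem, the interior count of the dilated polygon is 130 − 30/2 + 1 = 116.

116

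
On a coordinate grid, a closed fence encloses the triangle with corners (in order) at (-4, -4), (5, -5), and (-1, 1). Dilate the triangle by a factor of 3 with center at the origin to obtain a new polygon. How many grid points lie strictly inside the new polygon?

205

By the shoelace formula, twice the signed area is |[(-4)·(-5) − 5·(-4)] + [5·1 − (-1)·(-5)] + [(-1)·(-4) − (-4)·1]| = 48, so the area is 24.
The number of boundary lattice points is Σ gcd(|Δx|,|Δy|) = gcd(9,1) + gcd(6,6) + gcd(3,5) = 1+6+1 = 8.
Scaling by 3 multiplies the area by 3² = 9 (so the new area is 216) and multiplies the boundary lattice-point count by 3, giving 24.
By Pick's theorem, the interior count of the dilated polygon is 216 − 24/2 + 1 = 205.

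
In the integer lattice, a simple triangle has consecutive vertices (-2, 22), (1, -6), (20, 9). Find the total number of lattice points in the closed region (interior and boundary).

291

Using the shoelace formula, 2A = |[(-2)·(-6) − 1·22] + [1·9 − 20·(-6)] + [20·22 − (-2)·9]| = 577, so the area is 577/2.
Summing gcd(|Δx|,|Δy|) over the edges gives the boundary count: gcd(3,28) + gcd(19,15) + gcd(22,13) = 1+1+1 = 3.
Pick's theorem gives I = A − B/2 + 1 = 577/2 − 3/2 + 1 = 288, so the closed region contains I + B = 288 + 3 = 291 lattice points.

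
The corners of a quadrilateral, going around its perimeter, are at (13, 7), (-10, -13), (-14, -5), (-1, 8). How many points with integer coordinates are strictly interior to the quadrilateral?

Using the shoelace formula, 2A = |(13·(-13) − (-10)·7) + ((-10)·(-5) − (-14)·(-13)) + ((-14)·8 − (-1)·(-5)) + ((-1)·7 − 13·8)| = 459, so the area is 229.5.
Summing gcd(|Δx|,|Δy|) over the edges gives the boundary count: gcd(23,20) + gcd(4,8) + gcd(13,13) + gcd(14,1) = 1+4+13+1 = 19.
Pick's theorem gives I = A − B/2 + 1 = 229.5 − 19/2 + 1 = 221.

221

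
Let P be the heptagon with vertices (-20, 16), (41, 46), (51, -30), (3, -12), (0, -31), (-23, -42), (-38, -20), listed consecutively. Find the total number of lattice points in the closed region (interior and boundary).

4328

By the shoelace formula, twice the signed area is |[(-20)·46 − 41·16] + [41·(-30) − 51·46] + [51·(-12) − 3·(-30)] + [3·(-31) − 0·(-12)] + [0·(-42) − (-23)·(-31)] + [(-23)·(-20) − (-38)·(-42)] + [(-38)·16 − (-20)·(-20)]| = 8624, so the area is 4312.
Along each edge there are gcd(|Δx|,|Δy|)+1 lattice points, so counting each shared vertex once the boundary has gcd(61,30) + gcd(10,76) + gcd(48,18) + gcd(3,19) + gcd(23,11) + gcd(15,22) + gcd(18,36) = 1+2+6+1+1+1+18 = 30.
Pick's theorem gives I = A − B/2 + 1 = 4312 − 30/2 + 1 = 4298, so the closed region contains I + B = 4298 + 30 = 4328 lattice points.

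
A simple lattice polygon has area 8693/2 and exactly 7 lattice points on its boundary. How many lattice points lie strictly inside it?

From Pick's theorem, I = A − B/2 + 1 = 8693/2 − 7/2 + 1 = 4344.

4344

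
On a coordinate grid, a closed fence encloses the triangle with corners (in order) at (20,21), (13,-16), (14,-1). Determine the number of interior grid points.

33

By the shoelace formula, twice the signed area is |[20·(-16) − 13·21] + [13·(-1) − 14·(-16)] + [14·21 − 20·(-1)]| = 68, so the area is 34.
Summing gcd(|Δx|,|Δy|) over the edges gives the boundary count: gcd(7,37) + gcd(1,15) + gcd(6,22) = 1+1+2 = 4.
By Pick's theorem A = I + B/2 − 1, so I = 34 − 4/2 + 1 = 33.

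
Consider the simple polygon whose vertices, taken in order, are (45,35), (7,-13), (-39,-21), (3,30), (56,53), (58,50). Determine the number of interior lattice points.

Using the shoelace formula, 2A = |(45·(-13) − 7·35) + (7·(-21) − (-39)·(-13)) + ((-39)·30 − 3·(-21)) + (3·53 − 56·30) + (56·50 − 58·53) + (58·35 − 45·50)| = 4606, so the area is 2303.
The number of boundary lattice points is Σ gcd(|Δx|,|Δy|) = gcd(38,48) + gcd(46,8) + gcd(42,51) + gcd(53,23) + gcd(2,3) + gcd(13,15) = 2+2+3+1+1+1 = 10.
By Pick's theorem A = I + B/2 − 1, so I = 2303 − 10/2 + 1 = 2299.

2299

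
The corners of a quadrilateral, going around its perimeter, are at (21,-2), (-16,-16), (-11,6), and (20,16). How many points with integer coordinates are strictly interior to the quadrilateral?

Using the shoelace formula, 2A = |(21·(-16) − (-16)·(-2)) + ((-16)·6 − (-11)·(-16)) + ((-11)·16 − 20·6) + (20·(-2) − 21·16)| = 1312, so the area is 656.
Summing gcd(|Δx|,|Δy|) over the edges gives the boundary count: gcd(37,14) + gcd(5,22) + gcd(31,10) + gcd(1,18) = 1+1+1+1 = 4.
By Pick's theorem A = I + B/2 − 1, so I = 656 − 4/2 + 1 = 655.

655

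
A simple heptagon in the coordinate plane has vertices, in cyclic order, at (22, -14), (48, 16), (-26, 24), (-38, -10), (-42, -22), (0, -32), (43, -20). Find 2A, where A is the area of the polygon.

6738

Using the shoelace formula, 2A = |(22·16 − 48·(-14)) + (48·24 − (-26)·16) + ((-26)·(-10) − (-38)·24) + ((-38)·(-22) − (-42)·(-10)) + ((-42)·(-32) − 0·(-22)) + (0·(-20) − 43·(-32)) + (43·(-14) − 22·(-20))| = 6738, so the area is 3369.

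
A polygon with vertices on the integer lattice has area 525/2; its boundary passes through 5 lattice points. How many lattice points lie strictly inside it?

From Pick's theorem, I = A − B/2 + 1 = 525/2 − 5/2 + 1 = 261.

261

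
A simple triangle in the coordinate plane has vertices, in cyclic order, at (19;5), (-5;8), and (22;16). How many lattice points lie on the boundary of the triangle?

Along each edge there are gcd(|Δx|,|Δy|)+1 lattice points, so counting each shared vertex once the boundary has gcd(24,3) + gcd(27,8) + gcd(3,11) = 3+1+1 = 5.

5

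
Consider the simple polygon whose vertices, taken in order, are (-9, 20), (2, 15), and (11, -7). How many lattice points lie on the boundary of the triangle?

3

Along each edge there are gcd(|Δx|,|Δy|)+1 lattice points, so counting each shared vertex once the boundary has gcd(11,5) + gcd(9,22) + gcd(20,27) = 1+1+1 = 3.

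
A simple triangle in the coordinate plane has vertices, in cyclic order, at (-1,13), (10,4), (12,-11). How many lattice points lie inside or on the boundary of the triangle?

By the shoelace formula, twice the signed area is |((-1)·4 − 10·13) + (10·(-11) − 12·4) + (12·13 − (-1)·(-11))| = 147, so the area is 73.5.
The number of boundary lattice points is Σ gcd(|Δx|,|Δy|) = gcd(11,9) + gcd(2,15) + gcd(13,24) = 1+1+1 = 3.
Pick's theorem gives I = A − B/2 + 1 = 73.5 − 3/2 + 1 = 73, so the closed region contains I + B = 73 + 3 = 76 lattice points.

76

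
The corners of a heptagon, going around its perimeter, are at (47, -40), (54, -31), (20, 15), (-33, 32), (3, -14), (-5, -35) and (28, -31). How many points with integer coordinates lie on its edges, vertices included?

9

The number of boundary lattice points is Σ gcd(|Δx|,|Δy|) = gcd(7,9) + gcd(34,46) + gcd(53,17) + gcd(36,46) + gcd(8,21) + gcd(33,4) + gcd(19,9) = 1+2+1+2+1+1+1 = 9.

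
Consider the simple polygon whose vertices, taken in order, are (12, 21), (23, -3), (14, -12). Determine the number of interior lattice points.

153

By the shoelace formula, twice the signed area is |(12·(-3) − 23·21) + (23·(-12) − 14·(-3)) + (14·21 − 12·(-12))| = 315, so the area is 157.5.
The number of boundary lattice points is Σ gcd(|Δx|,|Δy|) = gcd(11,24) + gcd(9,9) + gcd(2,33) = 1+9+1 = 11.
Pick's theorem gives I = A − B/2 + 1 = 157.5 − 11/2 + 1 = 153.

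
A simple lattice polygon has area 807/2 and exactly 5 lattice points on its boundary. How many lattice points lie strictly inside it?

From Pick's theorem, I = A − B/2 + 1 = 807/2 − 5/2 + 1 = 402.

402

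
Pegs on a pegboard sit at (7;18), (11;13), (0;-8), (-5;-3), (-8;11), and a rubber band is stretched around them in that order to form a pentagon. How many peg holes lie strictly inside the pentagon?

264

By the shoelace formula, twice the signed area is |(7·13 − 11·18) + (11·(-8) − 0·13) + (0·(-3) − (-5)·(-8)) + ((-5)·11 − (-8)·(-3)) + ((-8)·18 − 7·11)| = 535, so the area is 535/2.
The number of boundary lattice points is Σ gcd(|Δx|,|Δy|) = gcd(4,5) + gcd(11,21) + gcd(5,5) + gcd(3,14) + gcd(15,7) = 1+1+5+1+1 = 9.
By Pick's theorem A = I + B/2 − 1, so I = 535/2 − 9/2 + 1 = 264.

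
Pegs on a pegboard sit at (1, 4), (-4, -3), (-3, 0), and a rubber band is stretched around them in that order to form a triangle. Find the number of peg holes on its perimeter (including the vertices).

6

Along each edge there are gcd(|Δx|,|Δy|)+1 lattice points, so counting each shared vertex once the boundary has gcd(5,7) + gcd(1,3) + gcd(4,4) = 1+1+4 = 6.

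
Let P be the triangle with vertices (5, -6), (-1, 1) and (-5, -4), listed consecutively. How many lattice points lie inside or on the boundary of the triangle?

32

Using the shoelace formula, 2A = |(5·1 − (-1)·(-6)) + ((-1)·(-4) − (-5)·1) + ((-5)·(-6) − 5·(-4))| = 58, so the area is 29.
The number of boundary lattice points is Σ gcd(|Δx|,|Δy|) = gcd(6,7) + gcd(4,5) + gcd(10,2) = 1+1+2 = 4.
Pick's theorem gives I = A − B/2 + 1 = 29 − 4/2 + 1 = 28, so the closed region contains I + B = 28 + 4 = 32 lattice points.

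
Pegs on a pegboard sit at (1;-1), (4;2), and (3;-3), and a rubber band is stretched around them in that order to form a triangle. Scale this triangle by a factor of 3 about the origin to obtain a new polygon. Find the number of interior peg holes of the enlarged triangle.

46

The shoelace formula gives twice the area as |(1·2 − 4·(-1)) + (4·(-3) − 3·2) + (3·(-1) − 1·(-3))| = 12, so the area is 6.
The number of boundary lattice points is Σ gcd(|Δx|,|Δy|) = gcd(3,3) + gcd(1,5) + gcd(2,2) = 3+1+2 = 6.
Scaling by 3 multiplies the area by 3² = 9 (so the new area is 54) and multiplies the boundary lattice-point count by 3, giving 18.
By Pick's theorem, the interior count of the dilated polygon is 54 − 18/2 + 1 = 46.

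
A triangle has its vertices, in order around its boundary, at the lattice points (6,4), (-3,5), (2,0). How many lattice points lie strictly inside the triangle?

16

The shoelace formula gives twice the area as |(6·5 − (-3)·4) + ((-3)·0 − 2·5) + (2·4 − 6·0)| = 40, so the area is 20.
Summing gcd(|Δx|,|Δy|) over the edges gives the boundary count: gcd(9,1) + gcd(5,5) + gcd(4,4) = 1+5+4 = 10.
By Pick's theorem A = I + B/2 − 1, so I = 20 − 10/2 + 1 = 16.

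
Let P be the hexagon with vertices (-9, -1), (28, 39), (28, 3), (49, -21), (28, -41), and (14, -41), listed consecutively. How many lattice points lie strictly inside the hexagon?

The shoelace formula gives twice the area as |[(-9)·39 − 28·(-1)] + [28·3 − 28·39] + [28·(-21) − 49·3] + [49·(-41) − 28·(-21)] + [28·(-41) − 14·(-41)] + [14·(-1) − (-9)·(-41)]| = 4444, so the area is 2222.
The number of boundary lattice points is Σ gcd(|Δx|,|Δy|) = gcd(37,40) + gcd(0,36) + gcd(21,24) + gcd(21,20) + gcd(14,0) + gcd(23,40) = 1+36+3+1+14+1 = 56.
Pick's theorem gives I = A − B/2 + 1 = 2222 − 56/2 + 1 = 2195.

2195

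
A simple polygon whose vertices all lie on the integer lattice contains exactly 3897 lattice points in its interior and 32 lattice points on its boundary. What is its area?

By Pick's theorem, A = I + B/2 − 1 = 3897 + 32/2 − 1 = 3912.

3912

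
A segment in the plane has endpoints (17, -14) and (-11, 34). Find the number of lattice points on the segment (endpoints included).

5

The number of lattice points on a segment between lattice points is gcd(|Δx|,|Δy|) + 1 = gcd(28,48) + 1 = 4 + 1 = 5.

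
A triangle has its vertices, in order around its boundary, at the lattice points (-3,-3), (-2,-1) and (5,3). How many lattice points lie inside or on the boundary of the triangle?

8

The shoelace formula gives twice the area as |((-3)·(-1) − (-2)·(-3)) + ((-2)·3 − 5·(-1)) + (5·(-3) − (-3)·3)| = 10, so the area is 5.
The number of boundary lattice points is Σ gcd(|Δx|,|Δy|) = gcd(1,2) + gcd(7,4) + gcd(8,6) = 1+1+2 = 4.
Pick's theorem gives I = A − B/2 + 1 = 5 − 4/2 + 1 = 4, so the closed region contains I + B = 4 + 4 = 8 lattice points.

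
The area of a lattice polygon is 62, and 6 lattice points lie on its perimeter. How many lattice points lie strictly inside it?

Pick's theorem A = I + B/2 − 1 rearranges to I = A − B/2 + 1 = 62 − 6/2 + 1 = 60.

60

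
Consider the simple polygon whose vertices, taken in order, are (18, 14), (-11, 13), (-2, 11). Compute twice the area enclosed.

By the shoelace formula, twice the signed area is |[18·13 − (-11)·14] + [(-11)·11 − (-2)·13] + [(-2)·14 − 18·11]| = 67, so the area is 33.5.

67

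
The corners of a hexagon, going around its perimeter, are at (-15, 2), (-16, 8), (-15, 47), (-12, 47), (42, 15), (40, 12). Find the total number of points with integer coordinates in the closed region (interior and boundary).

1433

By the shoelace formula, twice the signed area is |((-15)·8 − (-16)·2) + ((-16)·47 − (-15)·8) + ((-15)·47 − (-12)·47) + ((-12)·15 − 42·47) + (42·12 − 40·15) + (40·2 − (-15)·12)| = 2851, so the area is 1425.5.
The number of boundary lattice points is Σ gcd(|Δx|,|Δy|) = gcd(1,6) + gcd(1,39) + gcd(3,0) + gcd(54,32) + gcd(2,3) + gcd(55,10) = 1+1+3+2+1+5 = 13.
Pick's theorem gives I = A − B/2 + 1 = 1425.5 − 13/2 + 1 = 1420, so the closed region contains I + B = 1420 + 13 = 1433 lattice points.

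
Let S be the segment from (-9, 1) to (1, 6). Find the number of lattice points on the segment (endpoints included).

The number of lattice points on a segment between lattice points is gcd(|Δx|,|Δy|) + 1 = gcd(10,5) + 1 = 5 + 1 = 6.

6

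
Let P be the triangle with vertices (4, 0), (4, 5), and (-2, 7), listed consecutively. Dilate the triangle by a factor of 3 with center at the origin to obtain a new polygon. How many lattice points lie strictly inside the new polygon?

The shoelace formula gives twice the area as |[4·5 − 4·0] + [4·7 − (-2)·5] + [(-2)·0 − 4·7]| = 30, so the area is 15.
The number of boundary lattice points is Σ gcd(|Δx|,|Δy|) = gcd(0,5) + gcd(6,2) + gcd(6,7) = 5+2+1 = 8.
Scaling by 3 multiplies the area by 3² = 9 (so the new area is 135) and multiplies the boundary lattice-point count by 3, giving 24.
By Pick's theorem, the interior count of the dilated polygon is 135 − 24/2 + 1 = 124.

124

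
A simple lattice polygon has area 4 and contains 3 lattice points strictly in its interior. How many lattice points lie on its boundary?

Pick's theorem gives A = I + B/2 − 1, so B = 2(A − I + 1) = 2(4 − 3 + 1) = 4.

4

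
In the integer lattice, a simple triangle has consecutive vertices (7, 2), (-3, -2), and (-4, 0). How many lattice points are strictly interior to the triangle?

The shoelace formula gives twice the area as |(7·(-2) − (-3)·2) + ((-3)·0 − (-4)·(-2)) + ((-4)·2 − 7·0)| = 24, so the area is 12.
Along each edge there are gcd(|Δx|,|Δy|)+1 lattice points, so counting each shared vertex once the boundary has gcd(10,4) + gcd(1,2) + gcd(11,2) = 2+1+1 = 4.
By Pick's theorem A = I + B/2 − 1, so I = 12 − 4/2 + 1 = 11.

11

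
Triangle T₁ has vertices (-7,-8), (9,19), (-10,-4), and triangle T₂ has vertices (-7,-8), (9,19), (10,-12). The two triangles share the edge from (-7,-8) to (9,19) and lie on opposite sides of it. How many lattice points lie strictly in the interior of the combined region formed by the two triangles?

The union is the simple quadrilateral with vertices (-7,-8), (-10,-4), (9,19), (10,-12) in order.
By the shoelace formula, twice the signed area is |[(-7)·(-4) − (-10)·(-8)] + [(-10)·19 − 9·(-4)] + [9·(-12) − 10·19] + [10·(-8) − (-7)·(-12)]| = 668, so the area is 334.
Along each edge there are gcd(|Δx|,|Δy|)+1 lattice points, so counting each shared vertex once the boundary has gcd(3,4) + gcd(19,23) + gcd(1,31) + gcd(17,4) = 1+1+1+1 = 4.
By Pick's theorem I = A − B/2 + 1 = 334 − 4/2 + 1 = 333.

333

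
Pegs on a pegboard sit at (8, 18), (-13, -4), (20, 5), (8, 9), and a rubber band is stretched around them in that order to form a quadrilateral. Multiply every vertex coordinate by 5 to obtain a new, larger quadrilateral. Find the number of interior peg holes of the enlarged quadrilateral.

By the shoelace formula, twice the signed area is |(8·(-4) − (-13)·18) + ((-13)·5 − 20·(-4)) + (20·9 − 8·5) + (8·18 − 8·9)| = 429, so the area is 429/2.
Summing gcd(|Δx|,|Δy|) over the edges gives the boundary count: gcd(21,22) + gcd(33,9) + gcd(12,4) + gcd(0,9) = 1+3+4+9 = 17.
Scaling by 5 multiplies the area by 5² = 25 (so the new area is 5362.5) and multiplies the boundary lattice-point count by 5, giving 85.
By Pick's theorem, the interior count of the dilated polygon is 5362.5 − 85/2 + 1 = 5321.

5321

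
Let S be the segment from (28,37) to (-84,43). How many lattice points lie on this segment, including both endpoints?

3

The number of lattice points on a segment between lattice points is gcd(|Δx|,|Δy|) + 1 = gcd(112,6) + 1 = 2 + 1 = 3.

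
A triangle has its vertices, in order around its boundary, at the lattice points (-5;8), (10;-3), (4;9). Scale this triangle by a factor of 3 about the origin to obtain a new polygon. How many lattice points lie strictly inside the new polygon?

The shoelace formula gives twice the area as |((-5)·(-3) − 10·8) + (10·9 − 4·(-3)) + (4·8 − (-5)·9)| = 114, so the area is 57.
Summing gcd(|Δx|,|Δy|) over the edges gives the boundary count: gcd(15,11) + gcd(6,12) + gcd(9,1) = 1+6+1 = 8.
Scaling by 3 multiplies the area by 3² = 9 (so the new area is 513) and multiplies the boundary lattice-point count by 3, giving 24.
By Pick's theorem, the interior count of the dilated polygon is 513 − 24/2 + 1 = 502.

502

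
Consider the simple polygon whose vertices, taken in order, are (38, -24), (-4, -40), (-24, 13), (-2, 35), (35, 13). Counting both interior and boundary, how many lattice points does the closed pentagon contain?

3028

By the shoelace formula, twice the signed area is |(38·(-40) − (-4)·(-24)) + ((-4)·13 − (-24)·(-40)) + ((-24)·35 − (-2)·13) + ((-2)·13 − 35·35) + (35·(-24) − 38·13)| = 6027, so the area is 3013.5.
Summing gcd(|Δx|,|Δy|) over the edges gives the boundary count: gcd(42,16) + gcd(20,53) + gcd(22,22) + gcd(37,22) + gcd(3,37) = 2+1+22+1+1 = 27.
Pick's theorem gives I = A − B/2 + 1 = 3013.5 − 27/2 + 1 = 3001, so the closed region contains I + B = 3001 + 27 = 3028 lattice points.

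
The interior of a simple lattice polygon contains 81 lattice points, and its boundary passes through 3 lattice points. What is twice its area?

Pick's theorem states A = I + B/2 − 1, so A = 81 + 3/2 − 1 = 163/2.
Hence 2A = 163.

163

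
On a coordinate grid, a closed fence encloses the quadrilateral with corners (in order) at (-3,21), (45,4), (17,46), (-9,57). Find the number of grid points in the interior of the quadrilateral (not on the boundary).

1195

The shoelace formula gives twice the area as |[(-3)·4 − 45·21] + [45·46 − 17·4] + [17·57 − (-9)·46] + [(-9)·21 − (-3)·57]| = 2410, so the area is 1205.
Summing gcd(|Δx|,|Δy|) over the edges gives the boundary count: gcd(48,17) + gcd(28,42) + gcd(26,11) + gcd(6,36) = 1+14+1+6 = 22.
Pick's theorem gives I = A − B/2 + 1 = 1205 − 22/2 + 1 = 1195.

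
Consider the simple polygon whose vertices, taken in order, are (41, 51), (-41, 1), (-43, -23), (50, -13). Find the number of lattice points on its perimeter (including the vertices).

Summing gcd(|Δx|,|Δy|) over the edges gives the boundary count: gcd(82,50) + gcd(2,24) + gcd(93,10) + gcd(9,64) = 2+2+1+1 = 6.

6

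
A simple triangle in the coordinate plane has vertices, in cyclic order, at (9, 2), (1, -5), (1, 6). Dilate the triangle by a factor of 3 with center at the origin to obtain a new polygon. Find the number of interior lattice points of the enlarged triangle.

By the shoelace formula, twice the signed area is |(9·(-5) − 1·2) + (1·6 − 1·(-5)) + (1·2 − 9·6)| = 88, so the area is 44.
Along each edge there are gcd(|Δx|,|Δy|)+1 lattice points, so counting each shared vertex once the boundary has gcd(8,7) + gcd(0,11) + gcd(8,4) = 1+11+4 = 16.
Scaling by 3 multiplies the area by 3² = 9 (so the new area is 396) and multiplies the boundary lattice-point count by 3, giving 48.
By Pick's theorem, the interior count of the dilated polygon is 396 − 48/2 + 1 = 373.

373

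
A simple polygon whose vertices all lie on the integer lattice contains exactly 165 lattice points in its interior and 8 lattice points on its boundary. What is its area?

Pick's theorem states A = I + B/2 − 1, so A = 165 + 8/2 − 1 = 168.

168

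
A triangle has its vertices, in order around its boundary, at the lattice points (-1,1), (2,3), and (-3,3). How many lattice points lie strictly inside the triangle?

2

Using the shoelace formula, 2A = |[(-1)·3 − 2·1] + [2·3 − (-3)·3] + [(-3)·1 − (-1)·3]| = 10, so the area is 5.
The number of boundary lattice points is Σ gcd(|Δx|,|Δy|) = gcd(3,2) + gcd(5,0) + gcd(2,2) = 1+5+2 = 8.
Pick's theorem gives I = A − B/2 + 1 = 5 − 8/2 + 1 = 2.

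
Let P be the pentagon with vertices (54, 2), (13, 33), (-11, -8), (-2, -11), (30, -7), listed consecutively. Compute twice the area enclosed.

Using the shoelace formula, 2A = |(54·33 − 13·2) + (13·(-8) − (-11)·33) + ((-11)·(-11) − (-2)·(-8)) + ((-2)·(-7) − 30·(-11)) + (30·2 − 54·(-7))| = 2902, so the area is 1451.

2902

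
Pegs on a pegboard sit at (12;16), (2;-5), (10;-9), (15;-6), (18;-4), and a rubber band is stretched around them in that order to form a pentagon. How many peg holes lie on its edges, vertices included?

9

The number of boundary lattice points is Σ gcd(|Δx|,|Δy|) = gcd(10,21) + gcd(8,4) + gcd(5,3) + gcd(3,2) + gcd(6,20) = 1+4+1+1+2 = 9.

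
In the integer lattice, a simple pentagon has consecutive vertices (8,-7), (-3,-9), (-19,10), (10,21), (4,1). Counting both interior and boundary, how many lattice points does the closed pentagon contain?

Using the shoelace formula, 2A = |(8·(-9) − (-3)·(-7)) + ((-3)·10 − (-19)·(-9)) + ((-19)·21 − 10·10) + (10·1 − 4·21) + (4·(-7) − 8·1)| = 903, so the area is 451.5.
Along each edge there are gcd(|Δx|,|Δy|)+1 lattice points, so counting each shared vertex once the boundary has gcd(11,2) + gcd(16,19) + gcd(29,11) + gcd(6,20) + gcd(4,8) = 1+1+1+2+4 = 9.
Pick's theorem gives I = A − B/2 + 1 = 451.5 − 9/2 + 1 = 448, so the closed region contains I + B = 448 + 9 = 457 lattice points.

457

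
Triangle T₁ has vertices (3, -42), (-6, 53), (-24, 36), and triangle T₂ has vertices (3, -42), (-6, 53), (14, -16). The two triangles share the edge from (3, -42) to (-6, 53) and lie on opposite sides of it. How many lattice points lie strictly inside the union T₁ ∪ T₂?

1569

The union is the simple quadrilateral with vertices (3, -42), (-24, 36), (-6, 53), (14, -16) in order.
By the shoelace formula, twice the signed area is |[3·36 − (-24)·(-42)] + [(-24)·53 − (-6)·36] + [(-6)·(-16) − 14·53] + [14·(-42) − 3·(-16)]| = 3142, so the area is 1571.
Summing gcd(|Δx|,|Δy|) over the edges gives the boundary count: gcd(27,78) + gcd(18,17) + gcd(20,69) + gcd(11,26) = 3+1+1+1 = 6.
By Pick's theorem I = A − B/2 + 1 = 1571 − 6/2 + 1 = 1569.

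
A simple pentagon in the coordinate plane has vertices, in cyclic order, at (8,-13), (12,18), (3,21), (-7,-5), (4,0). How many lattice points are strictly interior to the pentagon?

296

By the shoelace formula, twice the signed area is |[8·18 − 12·(-13)] + [12·21 − 3·18] + [3·(-5) − (-7)·21] + [(-7)·0 − 4·(-5)] + [4·(-13) − 8·0]| = 598, so the area is 299.
Along each edge there are gcd(|Δx|,|Δy|)+1 lattice points, so counting each shared vertex once the boundary has gcd(4,31) + gcd(9,3) + gcd(10,26) + gcd(11,5) + gcd(4,13) = 1+3+2+1+1 = 8.
Pick's theorem gives I = A − B/2 + 1 = 299 − 8/2 + 1 = 296.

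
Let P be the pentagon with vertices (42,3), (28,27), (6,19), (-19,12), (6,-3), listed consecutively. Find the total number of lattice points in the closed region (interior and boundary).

The shoelace formula gives twice the area as |[42·27 − 28·3] + [28·19 − 6·27] + [6·12 − (-19)·19] + [(-19)·(-3) − 6·12] + [6·3 − 42·(-3)]| = 1982, so the area is 991.
The number of boundary lattice points is Σ gcd(|Δx|,|Δy|) = gcd(14,24) + gcd(22,8) + gcd(25,7) + gcd(25,15) + gcd(36,6) = 2+2+1+5+6 = 16.
Pick's theorem gives I = A − B/2 + 1 = 991 − 16/2 + 1 = 984, so the closed region contains I + B = 984 + 16 = 1000 lattice points.

1000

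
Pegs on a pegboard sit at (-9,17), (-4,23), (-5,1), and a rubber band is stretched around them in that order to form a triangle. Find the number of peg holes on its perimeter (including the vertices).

Along each edge there are gcd(|Δx|,|Δy|)+1 lattice points, so counting each shared vertex once the boundary has gcd(5,6) + gcd(1,22) + gcd(4,16) = 1+1+4 = 6.

6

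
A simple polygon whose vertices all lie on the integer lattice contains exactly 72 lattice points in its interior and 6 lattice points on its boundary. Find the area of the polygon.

Pick's theorem states A = I + B/2 − 1, so A = 72 + 6/2 − 1 = 74.

74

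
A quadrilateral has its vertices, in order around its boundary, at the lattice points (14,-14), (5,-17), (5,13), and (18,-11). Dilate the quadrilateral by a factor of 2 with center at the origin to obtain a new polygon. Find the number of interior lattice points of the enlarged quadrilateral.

Using the shoelace formula, 2A = |(14·(-17) − 5·(-14)) + (5·13 − 5·(-17)) + (5·(-11) − 18·13) + (18·(-14) − 14·(-11))| = 405, so the area is 202.5.
Summing gcd(|Δx|,|Δy|) over the edges gives the boundary count: gcd(9,3) + gcd(0,30) + gcd(13,24) + gcd(4,3) = 3+30+1+1 = 35.
Scaling by 2 multiplies the area by 2² = 4 (so the new area is 810) and multiplies the boundary lattice-point count by 2, giving 70.
By Pick's theorem, the interior count of the dilated polygon is 810 − 70/2 + 1 = 776.

776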